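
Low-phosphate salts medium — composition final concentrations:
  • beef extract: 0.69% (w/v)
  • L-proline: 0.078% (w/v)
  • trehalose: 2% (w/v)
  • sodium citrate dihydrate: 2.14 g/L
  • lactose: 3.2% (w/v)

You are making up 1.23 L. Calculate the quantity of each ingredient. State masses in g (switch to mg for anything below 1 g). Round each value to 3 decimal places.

beef extract 8.487 g; L-proline 959.400 mg; trehalose 24.600 g; sodium citrate dihydrate 2.632 g; lactose 39.360 g

Working volume: 1.23 L.
beef extract: 0.69 g per 100 mL × 1230 mL ÷ 100 = 8.487 g
L-proline: 0.078 g per 100 mL × 1230 mL ÷ 100 = 0.9594 g = 959.400 mg
trehalose: 2 g per 100 mL × 1230 mL ÷ 100 = 24.600 g
sodium citrate dihydrate: 2.14 g/L × 1.23 L = 2.632 g
lactose: 3.2% w/v = 32 g/L → 32 × 1.23 L = 39.360 g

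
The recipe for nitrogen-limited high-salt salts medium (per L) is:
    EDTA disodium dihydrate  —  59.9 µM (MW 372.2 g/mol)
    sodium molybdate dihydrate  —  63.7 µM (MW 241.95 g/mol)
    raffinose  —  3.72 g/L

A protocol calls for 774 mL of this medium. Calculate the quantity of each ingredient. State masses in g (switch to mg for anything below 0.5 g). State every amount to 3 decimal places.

Target volume = 774 mL = 0.774 L.
EDTA disodium dihydrate: 59.9 µmol/L × 372.2 g/mol × 0.774 L ÷ 1000 = 17.256 mg
sodium molybdate dihydrate: 63.7 µmol/L × 241.95 g/mol × 0.774 L ÷ 1000 = 11.929 mg
raffinose: 3.72 g/L × 0.774 L = 2.879 g

EDTA disodium dihydrate 17.256 mg; sodium molybdate dihydrate 11.929 mg; raffinose 2.879 g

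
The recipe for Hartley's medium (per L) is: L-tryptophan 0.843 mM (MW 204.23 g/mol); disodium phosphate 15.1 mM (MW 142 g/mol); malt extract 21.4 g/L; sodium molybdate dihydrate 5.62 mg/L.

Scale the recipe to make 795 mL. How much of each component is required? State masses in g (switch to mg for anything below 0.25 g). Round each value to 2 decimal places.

L-tryptophan 136.87 mg; disodium phosphate 1.70 g; malt extract 17.01 g; sodium molybdate dihydrate 4.47 mg

Working volume: 795 mL = 0.795 L.
L-tryptophan: 0.843 mmol/L × 204.23 mg/mmol × 0.795 L = 136.87 mg
disodium phosphate: 15.1 mmol/L × 142 g/mol × 0.795 L ÷ 1000 = 1.70 g
malt extract: 21.4 g/L × 0.795 L = 17.01 g
sodium molybdate dihydrate: 5.62 mg/L × 0.795 L = 4.47 mg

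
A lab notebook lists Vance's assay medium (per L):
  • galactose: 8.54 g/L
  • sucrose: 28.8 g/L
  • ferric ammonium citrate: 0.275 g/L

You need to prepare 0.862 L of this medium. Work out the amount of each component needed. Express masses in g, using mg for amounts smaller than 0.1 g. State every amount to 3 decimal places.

galactose 7.361 g; sucrose 24.826 g; ferric ammonium citrate 0.237 g

Working volume: 0.862 L.
galactose: 8.54 g/L × 0.862 L = 7.361 g
sucrose: 28.8 g/L × 0.862 L = 24.826 g
ferric ammonium citrate: 0.275 g/L × 0.862 L = 0.237 g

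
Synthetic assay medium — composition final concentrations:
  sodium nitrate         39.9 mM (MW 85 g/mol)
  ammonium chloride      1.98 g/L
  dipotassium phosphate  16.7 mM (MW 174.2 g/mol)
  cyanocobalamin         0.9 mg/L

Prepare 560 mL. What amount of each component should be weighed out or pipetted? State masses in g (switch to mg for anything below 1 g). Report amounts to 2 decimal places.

sodium nitrate 1.90 g; ammonium chloride 1.11 g; dipotassium phosphate 1.63 g; cyanocobalamin 0.50 mg

Scale factor relative to 1 L: 0.56.
sodium nitrate: 39.9 mmol/L × 85 g/mol × 0.56 L ÷ 1000 = 1.90 g
ammonium chloride: 1.98 g/L × 0.56 L = 1.11 g
dipotassium phosphate: 16.7 mmol/L × 174.2 g/mol × 0.56 L ÷ 1000 = 1.63 g
cyanocobalamin: 0.9 mg/L × 0.56 L = 0.50 mg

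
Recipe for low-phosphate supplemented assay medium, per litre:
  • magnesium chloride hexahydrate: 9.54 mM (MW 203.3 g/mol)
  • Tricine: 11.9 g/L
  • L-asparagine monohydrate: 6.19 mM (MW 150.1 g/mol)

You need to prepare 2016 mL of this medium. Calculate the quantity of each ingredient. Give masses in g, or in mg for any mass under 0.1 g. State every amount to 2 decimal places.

magnesium chloride hexahydrate 3.91 g; Tricine 23.99 g; L-asparagine monohydrate 1.87 g

Scale factor relative to 1 L: 2.016.
magnesium chloride hexahydrate: 9.54 mmol/L × 203.3 g/mol × 2.016 L ÷ 1000 = 3.91 g
Tricine: 11.9 g/L × 2.016 L = 23.99 g
L-asparagine monohydrate: 6.19 mmol/L × 150.1 g/mol × 2.016 L ÷ 1000 = 1.87 g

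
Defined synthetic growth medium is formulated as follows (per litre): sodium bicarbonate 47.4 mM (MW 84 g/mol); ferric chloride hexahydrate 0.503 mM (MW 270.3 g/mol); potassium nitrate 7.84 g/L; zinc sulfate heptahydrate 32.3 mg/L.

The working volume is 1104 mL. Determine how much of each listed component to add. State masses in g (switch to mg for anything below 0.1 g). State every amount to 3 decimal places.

Working volume: 1104 mL = 1.104 L.
sodium bicarbonate: 47.4 mmol/L × 84 g/mol × 1.104 L ÷ 1000 = 4.396 g
ferric chloride hexahydrate: 0.503 mmol/L × 270.3 g/mol × 1.104 L ÷ 1000 = 0.150 g
potassium nitrate: 7.84 g/L × 1.104 L = 8.655 g
zinc sulfate heptahydrate: 32.3 mg/L × 1.104 L = 35.659 mg

sodium bicarbonate 4.396 g; ferric chloride hexahydrate 0.150 g; potassium nitrate 8.655 g; zinc sulfate heptahydrate 35.659 mg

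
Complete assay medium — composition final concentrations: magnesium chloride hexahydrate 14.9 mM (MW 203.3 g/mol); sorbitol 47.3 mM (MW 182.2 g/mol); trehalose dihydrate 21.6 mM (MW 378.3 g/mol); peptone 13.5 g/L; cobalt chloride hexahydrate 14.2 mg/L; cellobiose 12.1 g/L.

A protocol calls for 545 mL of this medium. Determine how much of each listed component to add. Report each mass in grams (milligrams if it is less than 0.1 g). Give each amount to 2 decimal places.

magnesium chloride hexahydrate 1.65 g; sorbitol 4.70 g; trehalose dihydrate 4.45 g; peptone 7.36 g; cobalt chloride hexahydrate 7.74 mg; cellobiose 6.59 g

Scale factor relative to 1 L: 0.545.
magnesium chloride hexahydrate: 14.9 mmol/L × 203.3 g/mol × 0.545 L ÷ 1000 = 1.65 g
sorbitol: 47.3 mmol/L × 182.2 g/mol × 0.545 L ÷ 1000 = 4.70 g
trehalose dihydrate: 21.6 mmol/L × 378.3 g/mol × 0.545 L ÷ 1000 = 4.45 g
peptone: 13.5 g/L × 0.545 L = 7.36 g
cobalt chloride hexahydrate: 14.2 mg/L × 0.545 L = 7.74 mg
cellobiose: 12.1 g/L × 0.545 L = 6.59 g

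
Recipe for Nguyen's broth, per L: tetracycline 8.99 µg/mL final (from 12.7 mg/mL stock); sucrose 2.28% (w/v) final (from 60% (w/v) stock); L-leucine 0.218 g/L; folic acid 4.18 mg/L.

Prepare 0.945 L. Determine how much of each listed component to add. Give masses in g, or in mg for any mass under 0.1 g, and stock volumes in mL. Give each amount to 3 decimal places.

tetracycline 0.669 mL; sucrose 35.910 mL; L-leucine 0.206 g; folic acid 3.950 mg

Working volume: 0.945 L.
tetracycline: dilute stock: 8.99 µg/mL × 945 mL ÷ 12700 µg/mL = 0.669 mL
sucrose: C1V1 = C2V2 → 2.28% ÷ 60% × 945 mL = 35.910 mL
L-leucine: 0.218 g/L × 0.945 L = 0.206 g
folic acid: 4.18 mg/L × 0.945 L = 3.950 mg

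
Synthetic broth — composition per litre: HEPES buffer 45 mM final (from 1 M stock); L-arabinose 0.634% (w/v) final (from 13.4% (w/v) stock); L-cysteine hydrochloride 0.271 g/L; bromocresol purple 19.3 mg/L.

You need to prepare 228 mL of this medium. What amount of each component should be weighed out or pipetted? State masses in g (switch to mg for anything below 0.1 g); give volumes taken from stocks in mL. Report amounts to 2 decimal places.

Working volume: 228 mL = 0.228 L.
HEPES buffer: C1V1 = C2V2 → 45 mM × 228 mL ÷ 1000 mM = 10.26 mL
L-arabinose: dilute stock: 0.634% ÷ 13.4% × 228 mL = 10.79 mL
L-cysteine hydrochloride: 0.271 g/L × 0.228 L = 0.061788 g = 61.79 mg
bromocresol purple: 19.3 mg/L × 0.228 L = 4.40 mg

HEPES buffer 10.26 mL; L-arabinose 10.79 mL; L-cysteine hydrochloride 61.79 mg; bromocresol purple 4.40 mg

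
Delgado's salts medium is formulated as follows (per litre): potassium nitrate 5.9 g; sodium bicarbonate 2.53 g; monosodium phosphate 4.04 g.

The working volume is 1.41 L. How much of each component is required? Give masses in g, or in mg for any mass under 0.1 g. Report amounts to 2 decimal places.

Ratio of target to recipe volume: 1410 / 1000 = 1.41.
potassium nitrate: 5.9 g × (1410 mL / 1000 mL) = 8.32 g
sodium bicarbonate: 2.53 g × (1410 mL / 1000 mL) = 3.57 g
monosodium phosphate: 4.04 g × (1410 mL / 1000 mL) = 5.70 g

potassium nitrate 8.32 g; sodium bicarbonate 3.57 g; monosodium phosphate 5.70 g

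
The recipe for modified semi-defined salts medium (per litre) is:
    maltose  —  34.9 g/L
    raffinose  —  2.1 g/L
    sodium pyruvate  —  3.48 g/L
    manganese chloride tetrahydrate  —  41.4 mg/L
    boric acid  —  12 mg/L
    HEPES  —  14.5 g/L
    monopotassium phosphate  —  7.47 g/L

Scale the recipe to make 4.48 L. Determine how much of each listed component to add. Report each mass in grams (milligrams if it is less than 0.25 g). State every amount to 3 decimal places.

Working volume: 4.48 L.
maltose: 34.9 g/L × 4.48 L = 156.352 g
raffinose: 2.1 g/L × 4.48 L = 9.408 g
sodium pyruvate: 3.48 g/L × 4.48 L = 15.590 g
manganese chloride tetrahydrate: 41.4 mg/L × 4.48 L = 185.472 mg
boric acid: 12 mg/L × 4.48 L = 53.760 mg
HEPES: 14.5 g/L × 4.48 L = 64.960 g
monopotassium phosphate: 7.47 g/L × 4.48 L = 33.466 g

maltose 156.352 g; raffinose 9.408 g; sodium pyruvate 15.590 g; manganese chloride tetrahydrate 185.472 mg; boric acid 53.760 mg; HEPES 64.960 g; monopotassium phosphate 33.466 g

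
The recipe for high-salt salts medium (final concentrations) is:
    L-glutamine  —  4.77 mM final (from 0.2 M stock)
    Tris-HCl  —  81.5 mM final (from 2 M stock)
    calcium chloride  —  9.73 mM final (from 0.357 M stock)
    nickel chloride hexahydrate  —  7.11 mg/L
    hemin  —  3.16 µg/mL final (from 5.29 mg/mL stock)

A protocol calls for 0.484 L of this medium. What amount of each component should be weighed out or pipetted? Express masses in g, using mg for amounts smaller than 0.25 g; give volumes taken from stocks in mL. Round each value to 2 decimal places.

L-glutamine 11.54 mL; Tris-HCl 19.72 mL; calcium chloride 13.19 mL; nickel chloride hexahydrate 3.44 mg; hemin 0.29 mL

Scale factor relative to 1 L: 0.484.
L-glutamine: C1V1 = C2V2 → 4.77 mM × 484 mL ÷ 200 mM = 11.54 mL
Tris-HCl: V = C2·V2/C1 = 81.5 mM × 484 mL ÷ 2000 mM = 19.72 mL
calcium chloride: V = C2·V2/C1 = 9.73 mM × 484 mL ÷ 357 mM = 13.19 mL
nickel chloride hexahydrate: 7.11 mg/L × 0.484 L = 3.44 mg
hemin: C1V1 = C2V2 → 3.16 µg/mL × 484 mL ÷ 5290 µg/mL = 0.29 mL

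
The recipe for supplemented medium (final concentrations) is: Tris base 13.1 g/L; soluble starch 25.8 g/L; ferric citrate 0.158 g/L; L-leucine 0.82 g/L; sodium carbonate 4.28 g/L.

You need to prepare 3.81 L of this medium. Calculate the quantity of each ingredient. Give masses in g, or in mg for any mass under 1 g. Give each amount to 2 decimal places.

Scale factor relative to 1 L: 3.81.
Tris base: 13.1 g/L × 3.81 L = 49.91 g
soluble starch: 25.8 g/L × 3.81 L = 98.30 g
ferric citrate: 0.158 g/L × 3.81 L = 0.60198 g = 601.98 mg
L-leucine: 0.82 g/L × 3.81 L = 3.12 g
sodium carbonate: 4.28 g/L × 3.81 L = 16.31 g

Tris base 49.91 g; soluble starch 98.30 g; ferric citrate 601.98 mg; L-leucine 3.12 g; sodium carbonate 16.31 g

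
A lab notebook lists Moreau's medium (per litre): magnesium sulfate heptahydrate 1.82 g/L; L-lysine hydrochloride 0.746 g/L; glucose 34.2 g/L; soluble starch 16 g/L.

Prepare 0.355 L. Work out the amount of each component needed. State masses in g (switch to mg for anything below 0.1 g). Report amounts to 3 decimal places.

magnesium sulfate heptahydrate 0.646 g; L-lysine hydrochloride 0.265 g; glucose 12.141 g; soluble starch 5.680 g

Working volume: 0.355 L.
magnesium sulfate heptahydrate: 1.82 g/L × 0.355 L = 0.646 g
L-lysine hydrochloride: 0.746 g/L × 0.355 L = 0.265 g
glucose: 34.2 g/L × 0.355 L = 12.141 g
soluble starch: 16 g/L × 0.355 L = 5.680 g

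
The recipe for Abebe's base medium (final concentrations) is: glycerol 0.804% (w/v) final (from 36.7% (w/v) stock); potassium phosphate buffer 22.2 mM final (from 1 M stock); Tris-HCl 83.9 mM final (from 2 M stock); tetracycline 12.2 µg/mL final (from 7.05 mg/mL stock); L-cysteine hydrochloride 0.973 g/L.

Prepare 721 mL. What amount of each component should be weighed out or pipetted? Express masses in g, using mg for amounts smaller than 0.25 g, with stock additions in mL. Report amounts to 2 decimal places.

Scale factor relative to 1 L: 0.721.
glycerol: C1V1 = C2V2 → 0.804% ÷ 36.7% × 721 mL = 15.80 mL
potassium phosphate buffer: C1V1 = C2V2 → 22.2 mM × 721 mL ÷ 1000 mM = 16.01 mL
Tris-HCl: C1V1 = C2V2 → 83.9 mM × 721 mL ÷ 2000 mM = 30.25 mL
tetracycline: dilute stock: 12.2 µg/mL × 721 mL ÷ 7050 µg/mL = 1.25 mL
L-cysteine hydrochloride: 0.973 g/L × 0.721 L = 0.70 g

glycerol 15.80 mL; potassium phosphate buffer 16.01 mL; Tris-HCl 30.25 mL; tetracycline 1.25 mL; L-cysteine hydrochloride 0.70 g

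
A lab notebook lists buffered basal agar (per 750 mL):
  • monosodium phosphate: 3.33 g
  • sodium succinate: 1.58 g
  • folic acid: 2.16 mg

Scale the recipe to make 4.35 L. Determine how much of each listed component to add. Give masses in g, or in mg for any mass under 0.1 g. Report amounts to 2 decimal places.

Scale factor = 4350 mL / 750 mL = 5.8.
monosodium phosphate: 3.33 g × (4350 mL / 750 mL) = 19.31 g
sodium succinate: 1.58 g × (4350 mL / 750 mL) = 9.16 g
folic acid: 2.16 mg × (4350 mL / 750 mL) = 12.53 mg

monosodium phosphate 19.31 g; sodium succinate 9.16 g; folic acid 12.53 mg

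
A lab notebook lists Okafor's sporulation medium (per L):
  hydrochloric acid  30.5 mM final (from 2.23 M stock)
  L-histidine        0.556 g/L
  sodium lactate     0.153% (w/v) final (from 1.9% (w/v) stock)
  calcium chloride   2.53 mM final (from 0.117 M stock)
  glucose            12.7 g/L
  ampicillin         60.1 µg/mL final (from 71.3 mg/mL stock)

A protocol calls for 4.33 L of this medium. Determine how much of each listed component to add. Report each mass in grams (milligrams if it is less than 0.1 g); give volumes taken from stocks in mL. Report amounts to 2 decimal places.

hydrochloric acid 59.22 mL; L-histidine 2.41 g; sodium lactate 348.68 mL; calcium chloride 93.63 mL; glucose 54.99 g; ampicillin 3.65 mL

Scale factor relative to 1 L: 4.33.
hydrochloric acid: V = C2·V2/C1 = 30.5 mM × 4330 mL ÷ 2230 mM = 59.22 mL
L-histidine: 0.556 g/L × 4.33 L = 2.41 g
sodium lactate: V = C2·V2/C1 = 0.153% ÷ 1.9% × 4330 mL = 348.68 mL
calcium chloride: dilute stock: 2.53 mM × 4330 mL ÷ 117 mM = 93.63 mL
glucose: 12.7 g/L × 4.33 L = 54.99 g
ampicillin: C1V1 = C2V2 → 60.1 µg/mL × 4330 mL ÷ 71300 µg/mL = 3.65 mL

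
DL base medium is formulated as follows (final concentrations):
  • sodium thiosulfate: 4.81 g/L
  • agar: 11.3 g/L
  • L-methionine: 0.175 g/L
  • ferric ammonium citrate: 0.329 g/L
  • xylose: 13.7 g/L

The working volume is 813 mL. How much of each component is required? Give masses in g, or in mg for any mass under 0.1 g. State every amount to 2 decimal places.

sodium thiosulfate 3.91 g; agar 9.19 g; L-methionine 0.14 g; ferric ammonium citrate 0.27 g; xylose 11.14 g

Target volume = 813 mL = 0.813 L.
sodium thiosulfate: 4.81 g/L × 0.813 L = 3.91 g
agar: 11.3 g/L × 0.813 L = 9.19 g
L-methionine: 0.175 g/L × 0.813 L = 0.14 g
ferric ammonium citrate: 0.329 g/L × 0.813 L = 0.27 g
xylose: 13.7 g/L × 0.813 L = 11.14 g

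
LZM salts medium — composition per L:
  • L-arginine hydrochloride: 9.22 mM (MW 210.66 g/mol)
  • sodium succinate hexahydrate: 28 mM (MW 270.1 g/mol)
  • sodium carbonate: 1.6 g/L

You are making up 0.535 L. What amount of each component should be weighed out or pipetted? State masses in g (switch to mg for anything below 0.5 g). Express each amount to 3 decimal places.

L-arginine hydrochloride 1.039 g; sodium succinate hexahydrate 4.046 g; sodium carbonate 0.856 g

Working volume: 0.535 L.
L-arginine hydrochloride: 9.22 mmol/L × 210.66 g/mol × 0.535 L ÷ 1000 = 1.039 g
sodium succinate hexahydrate: 28 mmol/L × 270.1 g/mol × 0.535 L ÷ 1000 = 4.046 g
sodium carbonate: 1.6 g/L × 0.535 L = 0.856 g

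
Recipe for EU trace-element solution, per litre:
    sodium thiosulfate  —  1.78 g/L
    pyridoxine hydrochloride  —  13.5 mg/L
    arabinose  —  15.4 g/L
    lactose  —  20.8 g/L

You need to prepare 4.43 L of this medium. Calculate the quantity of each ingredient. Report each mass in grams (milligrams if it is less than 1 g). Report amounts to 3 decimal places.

sodium thiosulfate 7.885 g; pyridoxine hydrochloride 59.805 mg; arabinose 68.222 g; lactose 92.144 g

Working volume: 4.43 L.
sodium thiosulfate: 1.78 g/L × 4.43 L = 7.885 g
pyridoxine hydrochloride: 13.5 mg/L × 4.43 L = 59.805 mg
arabinose: 15.4 g/L × 4.43 L = 68.222 g
lactose: 20.8 g/L × 4.43 L = 92.144 g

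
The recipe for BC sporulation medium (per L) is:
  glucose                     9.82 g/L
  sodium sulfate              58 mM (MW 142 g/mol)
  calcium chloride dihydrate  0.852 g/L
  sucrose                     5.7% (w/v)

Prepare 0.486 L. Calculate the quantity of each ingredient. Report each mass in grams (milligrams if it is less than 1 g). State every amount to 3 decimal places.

glucose 4.773 g; sodium sulfate 4.003 g; calcium chloride dihydrate 414.072 mg; sucrose 27.702 g

Scale factor relative to 1 L: 0.486.
glucose: 9.82 g/L × 0.486 L = 4.773 g
sodium sulfate: 58 mmol/L × 142 g/mol × 0.486 L ÷ 1000 = 4.003 g
calcium chloride dihydrate: 0.852 g/L × 0.486 L = 0.414072 g = 414.072 mg
sucrose: 5.7% w/v = 57 g/L → 57 × 0.486 L = 27.702 g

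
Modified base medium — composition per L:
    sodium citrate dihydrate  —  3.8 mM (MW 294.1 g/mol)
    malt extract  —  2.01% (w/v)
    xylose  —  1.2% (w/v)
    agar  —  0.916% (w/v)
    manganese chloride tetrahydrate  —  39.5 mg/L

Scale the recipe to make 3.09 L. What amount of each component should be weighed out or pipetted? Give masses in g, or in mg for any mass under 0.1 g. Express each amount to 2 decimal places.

Scale factor relative to 1 L: 3.09.
sodium citrate dihydrate: 3.8 mmol/L × 294.1 g/mol × 3.09 L ÷ 1000 = 3.45 g
malt extract: 2.01 g per 100 mL × 3090 mL ÷ 100 = 62.11 g
xylose: 1.2% w/v = 12 g/L → 12 × 3.09 L = 37.08 g
agar: 0.916% w/v = 9.16 g/L → 9.16 × 3.09 L = 28.30 g
manganese chloride tetrahydrate: 39.5 mg/L × 3.09 L = 122.055 mg = 0.12 g

sodium citrate dihydrate 3.45 g; malt extract 62.11 g; xylose 37.08 g; agar 28.30 g; manganese chloride tetrahydrate 0.12 g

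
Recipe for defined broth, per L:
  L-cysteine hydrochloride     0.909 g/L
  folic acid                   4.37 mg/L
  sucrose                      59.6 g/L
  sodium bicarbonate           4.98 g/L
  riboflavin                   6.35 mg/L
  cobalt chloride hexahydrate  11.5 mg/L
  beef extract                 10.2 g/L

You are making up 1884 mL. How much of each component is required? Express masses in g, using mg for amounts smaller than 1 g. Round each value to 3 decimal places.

L-cysteine hydrochloride 1.713 g; folic acid 8.233 mg; sucrose 112.286 g; sodium bicarbonate 9.382 g; riboflavin 11.963 mg; cobalt chloride hexahydrate 21.666 mg; beef extract 19.217 g

Target volume = 1884 mL = 1.884 L.
L-cysteine hydrochloride: 0.909 g/L × 1.884 L = 1.713 g
folic acid: 4.37 mg/L × 1.884 L = 8.233 mg
sucrose: 59.6 g/L × 1.884 L = 112.286 g
sodium bicarbonate: 4.98 g/L × 1.884 L = 9.382 g
riboflavin: 6.35 mg/L × 1.884 L = 11.963 mg
cobalt chloride hexahydrate: 11.5 mg/L × 1.884 L = 21.666 mg
beef extract: 10.2 g/L × 1.884 L = 19.217 g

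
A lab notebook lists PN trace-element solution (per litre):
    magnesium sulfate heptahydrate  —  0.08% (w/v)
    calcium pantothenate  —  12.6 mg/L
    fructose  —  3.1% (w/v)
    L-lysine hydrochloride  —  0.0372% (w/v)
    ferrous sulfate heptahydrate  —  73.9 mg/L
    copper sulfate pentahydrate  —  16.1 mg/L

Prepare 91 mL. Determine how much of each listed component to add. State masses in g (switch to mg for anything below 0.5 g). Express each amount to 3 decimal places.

magnesium sulfate heptahydrate 72.800 mg; calcium pantothenate 1.147 mg; fructose 2.821 g; L-lysine hydrochloride 33.852 mg; ferrous sulfate heptahydrate 6.725 mg; copper sulfate pentahydrate 1.465 mg

Target volume = 91 mL = 0.091 L.
magnesium sulfate heptahydrate: 0.08 g per 100 mL × 91 mL ÷ 100 = 0.0728 g = 72.800 mg
calcium pantothenate: 12.6 mg/L × 0.091 L = 1.147 mg
fructose: 3.1 g per 100 mL × 91 mL ÷ 100 = 2.821 g
L-lysine hydrochloride: 0.0372 g per 100 mL × 91 mL ÷ 100 = 0.033852 g = 33.852 mg
ferrous sulfate heptahydrate: 73.9 mg/L × 0.091 L = 6.725 mg
copper sulfate pentahydrate: 16.1 mg/L × 0.091 L = 1.465 mg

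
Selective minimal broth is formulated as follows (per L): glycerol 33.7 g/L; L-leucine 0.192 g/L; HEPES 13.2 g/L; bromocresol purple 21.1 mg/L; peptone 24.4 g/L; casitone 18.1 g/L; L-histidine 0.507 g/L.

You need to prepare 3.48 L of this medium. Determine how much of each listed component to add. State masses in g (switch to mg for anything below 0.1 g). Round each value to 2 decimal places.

glycerol 117.28 g; L-leucine 0.67 g; HEPES 45.94 g; bromocresol purple 73.43 mg; peptone 84.91 g; casitone 62.99 g; L-histidine 1.76 g

Scale factor relative to 1 L: 3.48.
glycerol: 33.7 g/L × 3.48 L = 117.28 g
L-leucine: 0.192 g/L × 3.48 L = 0.67 g
HEPES: 13.2 g/L × 3.48 L = 45.94 g
bromocresol purple: 21.1 mg/L × 3.48 L = 73.43 mg
peptone: 24.4 g/L × 3.48 L = 84.91 g
casitone: 18.1 g/L × 3.48 L = 62.99 g
L-histidine: 0.507 g/L × 3.48 L = 1.76 g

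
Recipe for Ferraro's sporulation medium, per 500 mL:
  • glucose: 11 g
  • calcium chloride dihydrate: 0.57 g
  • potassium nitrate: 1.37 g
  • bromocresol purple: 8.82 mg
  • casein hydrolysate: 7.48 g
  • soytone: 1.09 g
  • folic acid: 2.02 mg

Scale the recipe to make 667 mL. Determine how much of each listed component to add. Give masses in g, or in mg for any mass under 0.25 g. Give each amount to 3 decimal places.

Scale factor = 667 mL / 500 mL = 1.334.
glucose: 11 g × (667 mL / 500 mL) = 14.674 g
calcium chloride dihydrate: 0.57 g × (667 mL / 500 mL) = 0.760 g
potassium nitrate: 1.37 g × (667 mL / 500 mL) = 1.828 g
bromocresol purple: 8.82 mg × (667 mL / 500 mL) = 11.766 mg
casein hydrolysate: 7.48 g × (667 mL / 500 mL) = 9.978 g
soytone: 1.09 g × (667 mL / 500 mL) = 1.454 g
folic acid: 2.02 mg × (667 mL / 500 mL) = 2.695 mg

glucose 14.674 g; calcium chloride dihydrate 0.760 g; potassium nitrate 1.828 g; bromocresol purple 11.766 mg; casein hydrolysate 9.978 g; soytone 1.454 g; folic acid 2.695 mg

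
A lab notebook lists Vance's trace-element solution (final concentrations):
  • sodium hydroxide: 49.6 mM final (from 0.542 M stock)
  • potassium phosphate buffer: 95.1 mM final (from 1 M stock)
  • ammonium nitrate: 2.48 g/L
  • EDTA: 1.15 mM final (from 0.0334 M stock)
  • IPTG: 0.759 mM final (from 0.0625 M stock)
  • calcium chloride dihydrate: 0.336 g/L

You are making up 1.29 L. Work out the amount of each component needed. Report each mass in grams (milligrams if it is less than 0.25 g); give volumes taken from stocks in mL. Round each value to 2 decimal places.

sodium hydroxide 118.05 mL; potassium phosphate buffer 122.68 mL; ammonium nitrate 3.20 g; EDTA 44.42 mL; IPTG 15.67 mL; calcium chloride dihydrate 0.43 g

Working volume: 1.29 L.
sodium hydroxide: dilute stock: 49.6 mM × 1290 mL ÷ 542 mM = 118.05 mL
potassium phosphate buffer: C1V1 = C2V2 → 95.1 mM × 1290 mL ÷ 1000 mM = 122.68 mL
ammonium nitrate: 2.48 g/L × 1.29 L = 3.20 g
EDTA: C1V1 = C2V2 → 1.15 mM × 1290 mL ÷ 33.4 mM = 44.42 mL
IPTG: dilute stock: 0.759 mM × 1290 mL ÷ 62.5 mM = 15.67 mL
calcium chloride dihydrate: 0.336 g/L × 1.29 L = 0.43 g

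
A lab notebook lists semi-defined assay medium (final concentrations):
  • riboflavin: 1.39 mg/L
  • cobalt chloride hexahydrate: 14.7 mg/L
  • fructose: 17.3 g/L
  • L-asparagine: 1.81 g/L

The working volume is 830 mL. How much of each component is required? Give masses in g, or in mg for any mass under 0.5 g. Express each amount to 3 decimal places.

Scale factor relative to 1 L: 0.83.
riboflavin: 1.39 mg/L × 0.83 L = 1.154 mg
cobalt chloride hexahydrate: 14.7 mg/L × 0.83 L = 12.201 mg
fructose: 17.3 g/L × 0.83 L = 14.359 g
L-asparagine: 1.81 g/L × 0.83 L = 1.502 g

riboflavin 1.154 mg; cobalt chloride hexahydrate 12.201 mg; fructose 14.359 g; L-asparagine 1.502 g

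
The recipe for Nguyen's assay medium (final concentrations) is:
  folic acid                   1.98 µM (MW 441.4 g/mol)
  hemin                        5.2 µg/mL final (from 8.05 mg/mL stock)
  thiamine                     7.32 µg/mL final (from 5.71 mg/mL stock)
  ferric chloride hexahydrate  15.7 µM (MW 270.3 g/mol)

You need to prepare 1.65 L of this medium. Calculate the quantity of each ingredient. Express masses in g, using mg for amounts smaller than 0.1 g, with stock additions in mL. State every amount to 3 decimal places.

folic acid 1.442 mg; hemin 1.066 mL; thiamine 2.115 mL; ferric chloride hexahydrate 7.002 mg

Working volume: 1.65 L.
folic acid: 1.98 µmol/L × 441.4 g/mol × 1.65 L ÷ 1000 = 1.442 mg
hemin: V = C2·V2/C1 = 5.2 µg/mL × 1650 mL ÷ 8050 µg/mL = 1.066 mL
thiamine: dilute stock: 7.32 µg/mL × 1650 mL ÷ 5710 µg/mL = 2.115 mL
ferric chloride hexahydrate: 15.7 µmol/L × 270.3 g/mol × 1.65 L ÷ 1000 = 7.002 mg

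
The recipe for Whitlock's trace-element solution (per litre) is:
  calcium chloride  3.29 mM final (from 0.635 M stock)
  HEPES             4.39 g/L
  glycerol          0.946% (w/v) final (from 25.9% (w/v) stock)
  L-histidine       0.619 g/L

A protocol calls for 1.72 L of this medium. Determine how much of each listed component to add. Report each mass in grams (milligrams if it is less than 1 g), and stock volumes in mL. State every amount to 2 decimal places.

Scale factor relative to 1 L: 1.72.
calcium chloride: C1V1 = C2V2 → 3.29 mM × 1720 mL ÷ 635 mM = 8.91 mL
HEPES: 4.39 g/L × 1.72 L = 7.55 g
glycerol: C1V1 = C2V2 → 0.946% ÷ 25.9% × 1720 mL = 62.82 mL
L-histidine: 0.619 g/L × 1.72 L = 1.06 g

calcium chloride 8.91 mL; HEPES 7.55 g; glycerol 62.82 mL; L-histidine 1.06 g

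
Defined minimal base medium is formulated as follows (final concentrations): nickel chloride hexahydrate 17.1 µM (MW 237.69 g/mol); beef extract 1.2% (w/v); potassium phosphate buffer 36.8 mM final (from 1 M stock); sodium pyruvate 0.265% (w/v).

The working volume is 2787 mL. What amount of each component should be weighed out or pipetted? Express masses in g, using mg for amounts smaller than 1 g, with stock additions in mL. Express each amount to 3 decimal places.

Scale factor relative to 1 L: 2.787.
nickel chloride hexahydrate: 17.1 µmol/L × 237.69 g/mol × 2.787 L ÷ 1000 = 11.328 mg
beef extract: 1.2 g per 100 mL × 2787 mL ÷ 100 = 33.444 g
potassium phosphate buffer: V = C2·V2/C1 = 36.8 mM × 2787 mL ÷ 1000 mM = 102.562 mL
sodium pyruvate: 0.265 g per 100 mL × 2787 mL ÷ 100 = 7.386 g

nickel chloride hexahydrate 11.328 mg; beef extract 33.444 g; potassium phosphate buffer 102.562 mL; sodium pyruvate 7.386 g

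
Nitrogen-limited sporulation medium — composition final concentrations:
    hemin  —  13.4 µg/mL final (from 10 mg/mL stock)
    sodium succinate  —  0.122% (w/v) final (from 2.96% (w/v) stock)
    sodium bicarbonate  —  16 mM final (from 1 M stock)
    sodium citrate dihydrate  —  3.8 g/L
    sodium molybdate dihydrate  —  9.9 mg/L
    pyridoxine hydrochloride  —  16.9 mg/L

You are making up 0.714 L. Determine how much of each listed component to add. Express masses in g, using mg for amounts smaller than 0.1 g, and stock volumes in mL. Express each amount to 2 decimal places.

hemin 0.96 mL; sodium succinate 29.43 mL; sodium bicarbonate 11.42 mL; sodium citrate dihydrate 2.71 g; sodium molybdate dihydrate 7.07 mg; pyridoxine hydrochloride 12.07 mg

Working volume: 0.714 L.
hemin: C1V1 = C2V2 → 13.4 µg/mL × 714 mL ÷ 10000 µg/mL = 0.96 mL
sodium succinate: C1V1 = C2V2 → 0.122% ÷ 2.96% × 714 mL = 29.43 mL
sodium bicarbonate: dilute stock: 16 mM × 714 mL ÷ 1000 mM = 11.42 mL
sodium citrate dihydrate: 3.8 g/L × 0.714 L = 2.71 g
sodium molybdate dihydrate: 9.9 mg/L × 0.714 L = 7.07 mg
pyridoxine hydrochloride: 16.9 mg/L × 0.714 L = 12.07 mg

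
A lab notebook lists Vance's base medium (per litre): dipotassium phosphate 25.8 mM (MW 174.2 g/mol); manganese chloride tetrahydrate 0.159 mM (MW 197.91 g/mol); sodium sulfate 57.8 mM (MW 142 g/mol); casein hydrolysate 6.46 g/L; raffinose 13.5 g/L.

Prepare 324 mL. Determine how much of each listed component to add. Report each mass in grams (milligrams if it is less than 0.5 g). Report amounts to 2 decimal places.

Target volume = 324 mL = 0.324 L.
dipotassium phosphate: 25.8 mmol/L × 174.2 g/mol × 0.324 L ÷ 1000 = 1.46 g
manganese chloride tetrahydrate: 0.159 mmol/L × 197.91 mg/mmol × 0.324 L = 10.20 mg
sodium sulfate: 57.8 mmol/L × 142 g/mol × 0.324 L ÷ 1000 = 2.66 g
casein hydrolysate: 6.46 g/L × 0.324 L = 2.09 g
raffinose: 13.5 g/L × 0.324 L = 4.37 g

dipotassium phosphate 1.46 g; manganese chloride tetrahydrate 10.20 mg; sodium sulfate 2.66 g; casein hydrolysate 2.09 g; raffinose 4.37 g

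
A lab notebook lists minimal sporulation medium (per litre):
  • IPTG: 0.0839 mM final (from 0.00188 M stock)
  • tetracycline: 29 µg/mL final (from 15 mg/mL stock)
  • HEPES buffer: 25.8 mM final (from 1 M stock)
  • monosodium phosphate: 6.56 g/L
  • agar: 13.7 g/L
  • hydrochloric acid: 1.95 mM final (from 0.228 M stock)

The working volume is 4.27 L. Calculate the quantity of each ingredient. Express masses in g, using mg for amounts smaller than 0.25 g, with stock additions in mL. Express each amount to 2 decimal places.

IPTG 190.56 mL; tetracycline 8.26 mL; HEPES buffer 110.17 mL; monosodium phosphate 28.01 g; agar 58.50 g; hydrochloric acid 36.52 mL

Working volume: 4.27 L.
IPTG: V = C2·V2/C1 = 0.0839 mM × 4270 mL ÷ 1.88 mM = 190.56 mL
tetracycline: C1V1 = C2V2 → 29 µg/mL × 4270 mL ÷ 15000 µg/mL = 8.26 mL
HEPES buffer: C1V1 = C2V2 → 25.8 mM × 4270 mL ÷ 1000 mM = 110.17 mL
monosodium phosphate: 6.56 g/L × 4.27 L = 28.01 g
agar: 13.7 g/L × 4.27 L = 58.50 g
hydrochloric acid: dilute stock: 1.95 mM × 4270 mL ÷ 228 mM = 36.52 mL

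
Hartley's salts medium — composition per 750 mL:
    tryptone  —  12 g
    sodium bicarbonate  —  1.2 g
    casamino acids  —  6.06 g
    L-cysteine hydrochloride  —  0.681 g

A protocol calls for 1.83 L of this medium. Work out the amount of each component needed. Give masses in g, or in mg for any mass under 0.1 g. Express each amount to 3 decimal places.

Scale factor = 1830 mL / 750 mL = 2.44.
tryptone: 12 g × (1830 mL / 750 mL) = 29.280 g
sodium bicarbonate: 1.2 g × (1830 mL / 750 mL) = 2.928 g
casamino acids: 6.06 g × (1830 mL / 750 mL) = 14.786 g
L-cysteine hydrochloride: 0.681 g × (1830 mL / 750 mL) = 1.662 g

tryptone 29.280 g; sodium bicarbonate 2.928 g; casamino acids 14.786 g; L-cysteine hydrochloride 1.662 g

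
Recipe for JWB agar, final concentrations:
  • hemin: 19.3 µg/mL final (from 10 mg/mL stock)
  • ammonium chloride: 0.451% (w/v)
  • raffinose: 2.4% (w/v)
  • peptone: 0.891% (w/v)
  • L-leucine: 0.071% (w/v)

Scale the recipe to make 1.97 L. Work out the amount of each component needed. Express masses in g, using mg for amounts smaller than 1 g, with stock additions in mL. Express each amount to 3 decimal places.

hemin 3.802 mL; ammonium chloride 8.885 g; raffinose 47.280 g; peptone 17.553 g; L-leucine 1.399 g

Scale factor relative to 1 L: 1.97.
hemin: C1V1 = C2V2 → 19.3 µg/mL × 1970 mL ÷ 10000 µg/mL = 3.802 mL
ammonium chloride: 0.451% w/v = 4.51 g/L → 4.51 × 1.97 L = 8.885 g
raffinose: 2.4 g per 100 mL × 1970 mL ÷ 100 = 47.280 g
peptone: 0.891 g per 100 mL × 1970 mL ÷ 100 = 17.553 g
L-leucine: 0.071 g per 100 mL × 1970 mL ÷ 100 = 1.399 g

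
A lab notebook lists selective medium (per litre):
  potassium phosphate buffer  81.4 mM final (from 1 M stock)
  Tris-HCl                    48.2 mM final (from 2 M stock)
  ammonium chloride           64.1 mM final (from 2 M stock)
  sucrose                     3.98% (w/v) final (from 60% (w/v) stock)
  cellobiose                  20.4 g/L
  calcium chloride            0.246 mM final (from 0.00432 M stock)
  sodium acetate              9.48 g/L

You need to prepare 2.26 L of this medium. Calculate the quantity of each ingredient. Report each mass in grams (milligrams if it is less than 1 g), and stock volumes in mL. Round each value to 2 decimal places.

potassium phosphate buffer 183.96 mL; Tris-HCl 54.47 mL; ammonium chloride 72.43 mL; sucrose 149.91 mL; cellobiose 46.10 g; calcium chloride 128.69 mL; sodium acetate 21.42 g

Scale factor relative to 1 L: 2.26.
potassium phosphate buffer: V = C2·V2/C1 = 81.4 mM × 2260 mL ÷ 1000 mM = 183.96 mL
Tris-HCl: C1V1 = C2V2 → 48.2 mM × 2260 mL ÷ 2000 mM = 54.47 mL
ammonium chloride: V = C2·V2/C1 = 64.1 mM × 2260 mL ÷ 2000 mM = 72.43 mL
sucrose: V = C2·V2/C1 = 3.98% ÷ 60% × 2260 mL = 149.91 mL
cellobiose: 20.4 g/L × 2.26 L = 46.10 g
calcium chloride: V = C2·V2/C1 = 0.246 mM × 2260 mL ÷ 4.32 mM = 128.69 mL
sodium acetate: 9.48 g/L × 2.26 L = 21.42 g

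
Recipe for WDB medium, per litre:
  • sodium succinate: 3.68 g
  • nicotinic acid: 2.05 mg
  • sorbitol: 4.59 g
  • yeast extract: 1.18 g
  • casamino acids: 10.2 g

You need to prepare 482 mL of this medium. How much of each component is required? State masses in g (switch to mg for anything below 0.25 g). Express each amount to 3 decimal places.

sodium succinate 1.774 g; nicotinic acid 0.988 mg; sorbitol 2.212 g; yeast extract 0.569 g; casamino acids 4.916 g

Scale factor = 482 mL / 1000 mL = 0.482.
sodium succinate: 3.68 g × (482 mL / 1000 mL) = 1.774 g
nicotinic acid: 2.05 mg × (482 mL / 1000 mL) = 0.988 mg
sorbitol: 4.59 g × (482 mL / 1000 mL) = 2.212 g
yeast extract: 1.18 g × (482 mL / 1000 mL) = 0.569 g
casamino acids: 10.2 g × (482 mL / 1000 mL) = 4.916 g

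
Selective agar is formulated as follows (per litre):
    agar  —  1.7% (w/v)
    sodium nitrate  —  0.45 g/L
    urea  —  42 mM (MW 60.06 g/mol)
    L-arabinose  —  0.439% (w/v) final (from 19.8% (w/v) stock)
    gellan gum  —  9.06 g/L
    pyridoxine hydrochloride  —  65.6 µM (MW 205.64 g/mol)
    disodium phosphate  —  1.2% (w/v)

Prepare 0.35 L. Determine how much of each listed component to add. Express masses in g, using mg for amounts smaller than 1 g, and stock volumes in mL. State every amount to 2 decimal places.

agar 5.95 g; sodium nitrate 157.50 mg; urea 882.88 mg; L-arabinose 7.76 mL; gellan gum 3.17 g; pyridoxine hydrochloride 4.72 mg; disodium phosphate 4.20 g

Scale factor relative to 1 L: 0.35.
agar: 1.7 g per 100 mL × 350 mL ÷ 100 = 5.95 g
sodium nitrate: 0.45 g/L × 0.35 L = 0.1575 g = 157.50 mg
urea: 42 mmol/L × 60.06 mg/mmol × 0.35 L = 882.88 mg
L-arabinose: C1V1 = C2V2 → 0.439% ÷ 19.8% × 350 mL = 7.76 mL
gellan gum: 9.06 g/L × 0.35 L = 3.17 g
pyridoxine hydrochloride: 65.6 µmol/L × 205.64 g/mol × 0.35 L ÷ 1000 = 4.72 mg
disodium phosphate: 1.2 g per 100 mL × 350 mL ÷ 100 = 4.20 g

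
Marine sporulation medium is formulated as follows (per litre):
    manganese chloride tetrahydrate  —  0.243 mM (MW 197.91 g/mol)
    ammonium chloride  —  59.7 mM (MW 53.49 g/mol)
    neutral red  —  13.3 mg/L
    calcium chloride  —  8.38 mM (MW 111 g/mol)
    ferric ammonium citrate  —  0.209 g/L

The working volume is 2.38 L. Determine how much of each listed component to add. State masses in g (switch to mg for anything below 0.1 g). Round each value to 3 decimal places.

Scale factor relative to 1 L: 2.38.
manganese chloride tetrahydrate: 0.243 mmol/L × 197.91 g/mol × 2.38 L ÷ 1000 = 0.114 g
ammonium chloride: 59.7 mmol/L × 53.49 g/mol × 2.38 L ÷ 1000 = 7.600 g
neutral red: 13.3 mg/L × 2.38 L = 31.654 mg
calcium chloride: 8.38 mmol/L × 111 g/mol × 2.38 L ÷ 1000 = 2.214 g
ferric ammonium citrate: 0.209 g/L × 2.38 L = 0.497 g

manganese chloride tetrahydrate 0.114 g; ammonium chloride 7.600 g; neutral red 31.654 mg; calcium chloride 2.214 g; ferric ammonium citrate 0.497 g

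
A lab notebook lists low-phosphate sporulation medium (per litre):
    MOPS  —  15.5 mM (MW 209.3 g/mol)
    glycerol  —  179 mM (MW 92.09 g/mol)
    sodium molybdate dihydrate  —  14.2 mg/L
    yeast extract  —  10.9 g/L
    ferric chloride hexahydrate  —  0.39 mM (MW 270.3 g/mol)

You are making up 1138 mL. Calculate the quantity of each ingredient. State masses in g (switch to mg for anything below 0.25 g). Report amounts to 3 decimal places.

Working volume: 1138 mL = 1.138 L.
MOPS: 15.5 mmol/L × 209.3 g/mol × 1.138 L ÷ 1000 = 3.692 g
glycerol: 179 mmol/L × 92.09 g/mol × 1.138 L ÷ 1000 = 18.759 g
sodium molybdate dihydrate: 14.2 mg/L × 1.138 L = 16.160 mg
yeast extract: 10.9 g/L × 1.138 L = 12.404 g
ferric chloride hexahydrate: 0.39 mmol/L × 270.3 mg/mmol × 1.138 L = 119.965 mg

MOPS 3.692 g; glycerol 18.759 g; sodium molybdate dihydrate 16.160 mg; yeast extract 12.404 g; ferric chloride hexahydrate 119.965 mg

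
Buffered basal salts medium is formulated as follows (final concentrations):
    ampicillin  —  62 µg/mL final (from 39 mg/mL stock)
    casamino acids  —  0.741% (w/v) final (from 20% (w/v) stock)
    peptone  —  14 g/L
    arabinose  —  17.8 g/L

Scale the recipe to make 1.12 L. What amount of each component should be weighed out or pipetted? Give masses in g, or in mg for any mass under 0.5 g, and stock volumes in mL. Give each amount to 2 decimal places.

ampicillin 1.78 mL; casamino acids 41.50 mL; peptone 15.68 g; arabinose 19.94 g

Working volume: 1.12 L.
ampicillin: dilute stock: 62 µg/mL × 1120 mL ÷ 39000 µg/mL = 1.78 mL
casamino acids: C1V1 = C2V2 → 0.741% ÷ 20% × 1120 mL = 41.50 mL
peptone: 14 g/L × 1.12 L = 15.68 g
arabinose: 17.8 g/L × 1.12 L = 19.94 g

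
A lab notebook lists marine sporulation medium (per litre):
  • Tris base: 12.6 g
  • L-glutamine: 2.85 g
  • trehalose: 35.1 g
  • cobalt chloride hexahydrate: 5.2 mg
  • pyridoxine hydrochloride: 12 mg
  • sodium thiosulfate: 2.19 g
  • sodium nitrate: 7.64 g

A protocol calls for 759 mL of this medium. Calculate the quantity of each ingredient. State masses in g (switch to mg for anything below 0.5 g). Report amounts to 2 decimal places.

Tris base 9.56 g; L-glutamine 2.16 g; trehalose 26.64 g; cobalt chloride hexahydrate 3.95 mg; pyridoxine hydrochloride 9.11 mg; sodium thiosulfate 1.66 g; sodium nitrate 5.80 g

Scale factor = 759 mL / 1000 mL = 0.759.
Tris base: 12.6 g × (759 mL / 1000 mL) = 9.56 g
L-glutamine: 2.85 g × (759 mL / 1000 mL) = 2.16 g
trehalose: 35.1 g × (759 mL / 1000 mL) = 26.64 g
cobalt chloride hexahydrate: 5.2 mg × (759 mL / 1000 mL) = 3.95 mg
pyridoxine hydrochloride: 12 mg × (759 mL / 1000 mL) = 9.11 mg
sodium thiosulfate: 2.19 g × (759 mL / 1000 mL) = 1.66 g
sodium nitrate: 7.64 g × (759 mL / 1000 mL) = 5.80 g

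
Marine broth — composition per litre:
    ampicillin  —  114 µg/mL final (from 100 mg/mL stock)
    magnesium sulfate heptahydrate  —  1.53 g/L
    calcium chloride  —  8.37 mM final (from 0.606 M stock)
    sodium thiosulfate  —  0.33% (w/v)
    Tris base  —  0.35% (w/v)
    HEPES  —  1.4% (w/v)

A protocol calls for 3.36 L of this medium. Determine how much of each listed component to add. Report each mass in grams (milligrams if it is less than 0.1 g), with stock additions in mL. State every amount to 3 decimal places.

ampicillin 3.830 mL; magnesium sulfate heptahydrate 5.141 g; calcium chloride 46.408 mL; sodium thiosulfate 11.088 g; Tris base 11.760 g; HEPES 47.040 g

Scale factor relative to 1 L: 3.36.
ampicillin: V = C2·V2/C1 = 114 µg/mL × 3360 mL ÷ 100000 µg/mL = 3.830 mL
magnesium sulfate heptahydrate: 1.53 g/L × 3.36 L = 5.141 g
calcium chloride: C1V1 = C2V2 → 8.37 mM × 3360 mL ÷ 606 mM = 46.408 mL
sodium thiosulfate: 0.33 g per 100 mL × 3360 mL ÷ 100 = 11.088 g
Tris base: 0.35% w/v = 3.5 g/L → 3.5 × 3.36 L = 11.760 g
HEPES: 1.4% w/v = 14 g/L → 14 × 3.36 L = 47.040 g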